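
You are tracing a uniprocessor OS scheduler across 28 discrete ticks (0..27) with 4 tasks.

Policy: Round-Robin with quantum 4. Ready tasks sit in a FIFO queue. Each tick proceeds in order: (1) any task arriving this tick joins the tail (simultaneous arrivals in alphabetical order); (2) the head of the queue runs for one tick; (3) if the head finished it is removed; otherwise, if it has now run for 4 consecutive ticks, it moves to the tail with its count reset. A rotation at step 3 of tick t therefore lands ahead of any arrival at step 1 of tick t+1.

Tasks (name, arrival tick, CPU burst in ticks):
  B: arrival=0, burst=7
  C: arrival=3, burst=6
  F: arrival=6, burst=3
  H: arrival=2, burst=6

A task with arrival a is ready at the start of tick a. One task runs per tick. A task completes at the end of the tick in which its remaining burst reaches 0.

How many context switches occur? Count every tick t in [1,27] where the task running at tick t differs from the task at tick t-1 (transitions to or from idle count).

t=0: queue=[B] q_used=0 → run B
t=1: queue=[B] q_used=1 → run B
t=2: queue=[B,H] q_used=2 → run B
t=3: queue=[B,H,C] q_used=3 → run B
t=4: queue=[H,C,B] q_used=0 → run H
t=5: queue=[H,C,B] q_used=1 → run H
t=6: queue=[H,C,B,F] q_used=2 → run H
t=7: queue=[H,C,B,F] q_used=3 → run H
t=8: queue=[C,B,F,H] q_used=0 → run C
t=9: queue=[C,B,F,H] q_used=1 → run C
t=10: queue=[C,B,F,H] q_used=2 → run C
t=11: queue=[C,B,F,H] q_used=3 → run C
t=12: queue=[B,F,H,C] q_used=0 → run B
t=13: queue=[B,F,H,C] q_used=1 → run B
t=14: queue=[B,F,H,C] q_used=2 → run B
t=15: queue=[F,H,C] q_used=0 → run F
t=16: queue=[F,H,C] q_used=1 → run F
t=17: queue=[F,H,C] q_used=2 → run F
t=18: queue=[H,C] q_used=0 → run H
t=19: queue=[H,C] q_used=1 → run H
t=20: queue=[C] q_used=0 → run C
t=21: queue=[C] q_used=1 → run C
t=22: (idle)
t=23: (idle)
t=24: (idle)
t=25: (idle)
t=26: (idle)
t=27: (idle)

context switches = 7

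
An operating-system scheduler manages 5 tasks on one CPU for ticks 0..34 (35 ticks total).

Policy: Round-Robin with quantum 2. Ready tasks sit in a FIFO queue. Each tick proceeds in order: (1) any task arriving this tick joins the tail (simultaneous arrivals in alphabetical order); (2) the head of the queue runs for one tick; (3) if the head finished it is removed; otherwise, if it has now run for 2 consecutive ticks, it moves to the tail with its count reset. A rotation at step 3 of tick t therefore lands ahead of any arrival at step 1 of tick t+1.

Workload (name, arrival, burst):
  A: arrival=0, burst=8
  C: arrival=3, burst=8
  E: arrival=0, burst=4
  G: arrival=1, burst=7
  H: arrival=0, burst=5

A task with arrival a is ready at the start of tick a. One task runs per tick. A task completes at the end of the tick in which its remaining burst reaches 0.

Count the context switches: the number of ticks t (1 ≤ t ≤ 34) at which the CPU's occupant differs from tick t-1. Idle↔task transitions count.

context switches = 17

t=0: queue=[A,E,H] q_used=0 → run A
t=1: queue=[A,E,H,G] q_used=1 → run A
t=2: queue=[E,H,G,A] q_used=0 → run E
t=3: queue=[E,H,G,A,C] q_used=1 → run E
t=4: queue=[H,G,A,C,E] q_used=0 → run H
t=5: queue=[H,G,A,C,E] q_used=1 → run H
t=6: queue=[G,A,C,E,H] q_used=0 → run G
t=7: queue=[G,A,C,E,H] q_used=1 → run G
t=8: queue=[A,C,E,H,G] q_used=0 → run A
t=9: queue=[A,C,E,H,G] q_used=1 → run A
t=10: queue=[C,E,H,G,A] q_used=0 → run C
t=11: queue=[C,E,H,G,A] q_used=1 → run C
t=12: queue=[E,H,G,A,C] q_used=0 → run E
t=13: queue=[E,H,G,A,C] q_used=1 → run E
t=14: queue=[H,G,A,C] q_used=0 → run H
t=15: queue=[H,G,A,C] q_used=1 → run H
t=16: queue=[G,A,C,H] q_used=0 → run G
t=17: queue=[G,A,C,H] q_used=1 → run G
t=18: queue=[A,C,H,G] q_used=0 → run A
t=19: queue=[A,C,H,G] q_used=1 → run A
t=20: queue=[C,H,G,A] q_used=0 → run C
t=21: queue=[C,H,G,A] q_used=1 → run C
t=22: queue=[H,G,A,C] q_used=0 → run H
t=23: queue=[G,A,C] q_used=0 → run G
t=24: queue=[G,A,C] q_used=1 → run G
t=25: queue=[A,C,G] q_used=0 → run A
t=26: queue=[A,C,G] q_used=1 → run A
t=27: queue=[C,G] q_used=0 → run C
t=28: queue=[C,G] q_used=1 → run C
t=29: queue=[G,C] q_used=0 → run G
t=30: queue=[C] q_used=0 → run C
t=31: queue=[C] q_used=1 → run C
t=32: (idle)
t=33: (idle)
t=34: (idle)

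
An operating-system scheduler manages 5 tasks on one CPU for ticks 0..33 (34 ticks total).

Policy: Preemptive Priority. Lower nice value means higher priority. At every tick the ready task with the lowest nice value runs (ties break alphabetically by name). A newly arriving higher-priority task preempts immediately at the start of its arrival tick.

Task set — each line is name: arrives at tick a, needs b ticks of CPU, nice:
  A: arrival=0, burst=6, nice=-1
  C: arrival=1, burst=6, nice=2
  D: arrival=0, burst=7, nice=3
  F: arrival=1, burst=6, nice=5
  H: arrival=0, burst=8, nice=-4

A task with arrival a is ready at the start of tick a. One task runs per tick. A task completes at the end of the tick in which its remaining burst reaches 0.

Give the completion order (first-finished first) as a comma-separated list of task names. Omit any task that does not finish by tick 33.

completion order = H, A, C, D, F

t=0: ready={A,D,H} → run H
t=1: ready={A,C,D,F,H} → run H
t=2: ready={A,C,D,F,H} → run H
t=3: ready={A,C,D,F,H} → run H
t=4: ready={A,C,D,F,H} → run H
t=5: ready={A,C,D,F,H} → run H
t=6: ready={A,C,D,F,H} → run H
t=7: ready={A,C,D,F,H} → run H
t=8: ready={A,C,D,F} → run A
t=9: ready={A,C,D,F} → run A
t=10: ready={A,C,D,F} → run A
t=11: ready={A,C,D,F} → run A
t=12: ready={A,C,D,F} → run A
t=13: ready={A,C,D,F} → run A
t=14: ready={C,D,F} → run C
t=15: ready={C,D,F} → run C
t=16: ready={C,D,F} → run C
t=17: ready={C,D,F} → run C
t=18: ready={C,D,F} → run C
t=19: ready={C,D,F} → run C
t=20: ready={D,F} → run D
t=21: ready={D,F} → run D
t=22: ready={D,F} → run D
t=23: ready={D,F} → run D
t=24: ready={D,F} → run D
t=25: ready={D,F} → run D
t=26: ready={D,F} → run D
t=27: ready={F} → run F
t=28: ready={F} → run F
t=29: ready={F} → run F
t=30: ready={F} → run F
t=31: ready={F} → run F
t=32: ready={F} → run F
t=33: (idle)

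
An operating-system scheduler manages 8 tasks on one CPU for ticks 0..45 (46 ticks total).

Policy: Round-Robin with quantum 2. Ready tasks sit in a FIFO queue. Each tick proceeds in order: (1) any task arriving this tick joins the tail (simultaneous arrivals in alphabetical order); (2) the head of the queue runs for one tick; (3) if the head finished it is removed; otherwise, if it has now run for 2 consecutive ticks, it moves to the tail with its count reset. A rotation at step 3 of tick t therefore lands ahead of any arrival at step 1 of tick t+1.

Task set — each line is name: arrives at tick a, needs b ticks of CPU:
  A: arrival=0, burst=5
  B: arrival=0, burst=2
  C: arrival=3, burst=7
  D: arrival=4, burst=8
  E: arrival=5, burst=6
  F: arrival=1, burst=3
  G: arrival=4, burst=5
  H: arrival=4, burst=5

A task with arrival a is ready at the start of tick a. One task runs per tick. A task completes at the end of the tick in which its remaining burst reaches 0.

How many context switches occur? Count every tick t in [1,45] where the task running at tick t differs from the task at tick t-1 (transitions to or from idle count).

context switches = 23

t=0: queue=[A,B] q_used=0 → run A
t=1: queue=[A,B,F] q_used=1 → run A
t=2: queue=[B,F,A] q_used=0 → run B
t=3: queue=[B,F,A,C] q_used=1 → run B
t=4: queue=[F,A,C,D,G,H] q_used=0 → run F
t=5: queue=[F,A,C,D,G,H,E] q_used=1 → run F
t=6: queue=[A,C,D,G,H,E,F] q_used=0 → run A
t=7: queue=[A,C,D,G,H,E,F] q_used=1 → run A
t=8: queue=[C,D,G,H,E,F,A] q_used=0 → run C
t=9: queue=[C,D,G,H,E,F,A] q_used=1 → run C
t=10: queue=[D,G,H,E,F,A,C] q_used=0 → run D
t=11: queue=[D,G,H,E,F,A,C] q_used=1 → run D
t=12: queue=[G,H,E,F,A,C,D] q_used=0 → run G
t=13: queue=[G,H,E,F,A,C,D] q_used=1 → run G
t=14: queue=[H,E,F,A,C,D,G] q_used=0 → run H
t=15: queue=[H,E,F,A,C,D,G] q_used=1 → run H
t=16: queue=[E,F,A,C,D,G,H] q_used=0 → run E
t=17: queue=[E,F,A,C,D,G,H] q_used=1 → run E
t=18: queue=[F,A,C,D,G,H,E] q_used=0 → run F
t=19: queue=[A,C,D,G,H,E] q_used=0 → run A
t=20: queue=[C,D,G,H,E] q_used=0 → run C
t=21: queue=[C,D,G,H,E] q_used=1 → run C
t=22: queue=[D,G,H,E,C] q_used=0 → run D
t=23: queue=[D,G,H,E,C] q_used=1 → run D
t=24: queue=[G,H,E,C,D] q_used=0 → run G
t=25: queue=[G,H,E,C,D] q_used=1 → run G
t=26: queue=[H,E,C,D,G] q_used=0 → run H
t=27: queue=[H,E,C,D,G] q_used=1 → run H
t=28: queue=[E,C,D,G,H] q_used=0 → run E
t=29: queue=[E,C,D,G,H] q_used=1 → run E
t=30: queue=[C,D,G,H,E] q_used=0 → run C
t=31: queue=[C,D,G,H,E] q_used=1 → run C
t=32: queue=[D,G,H,E,C] q_used=0 → run D
t=33: queue=[D,G,H,E,C] q_used=1 → run D
t=34: queue=[G,H,E,C,D] q_used=0 → run G
t=35: queue=[H,E,C,D] q_used=0 → run H
t=36: queue=[E,C,D] q_used=0 → run E
t=37: queue=[E,C,D] q_used=1 → run E
t=38: queue=[C,D] q_used=0 → run C
t=39: queue=[D] q_used=0 → run D
t=40: queue=[D] q_used=1 → run D
t=41: (idle)
t=42: (idle)
t=43: (idle)
t=44: (idle)
t=45: (idle)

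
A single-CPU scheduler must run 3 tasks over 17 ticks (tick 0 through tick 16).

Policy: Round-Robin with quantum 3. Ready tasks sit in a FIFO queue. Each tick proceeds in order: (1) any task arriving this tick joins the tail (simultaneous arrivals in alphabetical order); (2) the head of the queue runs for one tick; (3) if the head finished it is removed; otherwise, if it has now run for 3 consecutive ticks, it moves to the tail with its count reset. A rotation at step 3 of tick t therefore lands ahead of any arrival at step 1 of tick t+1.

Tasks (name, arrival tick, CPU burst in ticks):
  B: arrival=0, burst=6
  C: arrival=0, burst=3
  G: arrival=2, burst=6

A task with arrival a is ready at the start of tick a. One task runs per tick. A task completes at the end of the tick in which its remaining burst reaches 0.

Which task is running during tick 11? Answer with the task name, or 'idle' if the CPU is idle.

running at tick 11 = B

t=0: queue=[B,C] q_used=0 → run B
t=1: queue=[B,C] q_used=1 → run B
t=2: queue=[B,C,G] q_used=2 → run B
t=3: queue=[C,G,B] q_used=0 → run C
t=4: queue=[C,G,B] q_used=1 → run C
t=5: queue=[C,G,B] q_used=2 → run C
t=6: queue=[G,B] q_used=0 → run G
t=7: queue=[G,B] q_used=1 → run G
t=8: queue=[G,B] q_used=2 → run G
t=9: queue=[B,G] q_used=0 → run B
t=10: queue=[B,G] q_used=1 → run B
t=11: queue=[B,G] q_used=2 → run B
t=12: queue=[G] q_used=0 → run G
t=13: queue=[G] q_used=1 → run G
t=14: queue=[G] q_used=2 → run G
t=15: (idle)
t=16: (idle)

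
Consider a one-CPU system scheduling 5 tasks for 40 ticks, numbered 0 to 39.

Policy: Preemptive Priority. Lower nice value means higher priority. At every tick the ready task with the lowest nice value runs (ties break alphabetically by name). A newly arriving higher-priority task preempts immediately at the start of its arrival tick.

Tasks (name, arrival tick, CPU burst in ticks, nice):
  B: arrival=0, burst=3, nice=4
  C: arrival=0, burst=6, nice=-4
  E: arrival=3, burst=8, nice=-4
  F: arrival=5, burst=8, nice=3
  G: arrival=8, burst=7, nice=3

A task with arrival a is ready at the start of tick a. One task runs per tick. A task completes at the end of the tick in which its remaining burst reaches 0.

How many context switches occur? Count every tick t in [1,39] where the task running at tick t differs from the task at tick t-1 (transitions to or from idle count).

context switches = 5

t=0: ready={B,C} → run C
t=1: ready={B,C} → run C
t=2: ready={B,C} → run C
t=3: ready={B,C,E} → run C
t=4: ready={B,C,E} → run C
t=5: ready={B,C,E,F} → run C
t=6: ready={B,E,F} → run E
t=7: ready={B,E,F} → run E
t=8: ready={B,E,F,G} → run E
t=9: ready={B,E,F,G} → run E
t=10: ready={B,E,F,G} → run E
t=11: ready={B,E,F,G} → run E
t=12: ready={B,E,F,G} → run E
t=13: ready={B,E,F,G} → run E
t=14: ready={B,F,G} → run F
t=15: ready={B,F,G} → run F
t=16: ready={B,F,G} → run F
t=17: ready={B,F,G} → run F
t=18: ready={B,F,G} → run F
t=19: ready={B,F,G} → run F
t=20: ready={B,F,G} → run F
t=21: ready={B,F,G} → run F
t=22: ready={B,G} → run G
t=23: ready={B,G} → run G
t=24: ready={B,G} → run G
t=25: ready={B,G} → run G
t=26: ready={B,G} → run G
t=27: ready={B,G} → run G
t=28: ready={B,G} → run G
t=29: ready={B} → run B
t=30: ready={B} → run B
t=31: ready={B} → run B
t=32: (idle)
t=33: (idle)
t=34: (idle)
t=35: (idle)
t=36: (idle)
t=37: (idle)
t=38: (idle)
t=39: (idle)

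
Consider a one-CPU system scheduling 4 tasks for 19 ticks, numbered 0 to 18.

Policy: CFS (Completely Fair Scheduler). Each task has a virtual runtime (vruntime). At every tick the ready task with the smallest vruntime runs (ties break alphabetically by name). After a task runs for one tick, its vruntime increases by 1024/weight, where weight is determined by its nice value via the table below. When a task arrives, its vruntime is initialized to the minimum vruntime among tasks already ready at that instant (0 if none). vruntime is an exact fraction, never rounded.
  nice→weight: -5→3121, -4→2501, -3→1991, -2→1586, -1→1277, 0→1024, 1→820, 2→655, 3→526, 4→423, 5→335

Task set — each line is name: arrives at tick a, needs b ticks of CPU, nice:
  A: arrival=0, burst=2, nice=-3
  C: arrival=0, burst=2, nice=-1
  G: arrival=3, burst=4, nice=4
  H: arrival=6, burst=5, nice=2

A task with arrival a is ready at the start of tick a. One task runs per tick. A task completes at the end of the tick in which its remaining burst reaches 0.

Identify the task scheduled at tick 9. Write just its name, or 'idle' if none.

t=0: vr[A=0 C=0] → run A
t=1: vr[A=1024/1991 C=0] → run C
t=2: vr[A=1024/1991 C=1024/1277] → run A
t=3: vr[C=1024/1277 G=1024/1277] → run C
t=4: vr[G=1024/1277] → run G
t=5: vr[G=1740800/540171] → run G
t=6: vr[G=3048448/540171 H=3048448/540171] → run G
t=7: vr[G=1452032/180057 H=3048448/540171] → run H
t=8: vr[G=1452032/180057 H=2549868544/353812005] → run H
t=9: vr[G=1452032/180057 H=3103003648/353812005] → run G
t=10: vr[H=3103003648/353812005] → run H
t=11: vr[H=3656138752/353812005] → run H
t=12: vr[H=4209273856/353812005] → run H
t=13: (idle)
t=14: (idle)
t=15: (idle)
t=16: (idle)
t=17: (idle)
t=18: (idle)

running at tick 9 = G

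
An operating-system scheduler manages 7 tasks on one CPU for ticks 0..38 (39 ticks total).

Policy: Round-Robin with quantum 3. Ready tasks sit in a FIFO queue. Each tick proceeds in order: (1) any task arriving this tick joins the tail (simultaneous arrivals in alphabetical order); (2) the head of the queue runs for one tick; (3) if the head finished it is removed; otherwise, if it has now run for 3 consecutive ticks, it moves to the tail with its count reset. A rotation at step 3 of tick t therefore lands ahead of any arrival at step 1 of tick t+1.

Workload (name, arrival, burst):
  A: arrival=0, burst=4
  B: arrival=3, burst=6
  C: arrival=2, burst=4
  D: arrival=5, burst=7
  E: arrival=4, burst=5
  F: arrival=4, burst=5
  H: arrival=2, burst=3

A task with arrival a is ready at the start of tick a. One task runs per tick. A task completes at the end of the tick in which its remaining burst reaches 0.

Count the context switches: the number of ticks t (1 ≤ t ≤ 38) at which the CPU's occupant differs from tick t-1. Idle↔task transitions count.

context switches = 13

t=0: queue=[A] q_used=0 → run A
t=1: queue=[A] q_used=1 → run A
t=2: queue=[A,C,H] q_used=2 → run A
t=3: queue=[C,H,A,B] q_used=0 → run C
t=4: queue=[C,H,A,B,E,F] q_used=1 → run C
t=5: queue=[C,H,A,B,E,F,D] q_used=2 → run C
t=6: queue=[H,A,B,E,F,D,C] q_used=0 → run H
t=7: queue=[H,A,B,E,F,D,C] q_used=1 → run H
t=8: queue=[H,A,B,E,F,D,C] q_used=2 → run H
t=9: queue=[A,B,E,F,D,C] q_used=0 → run A
t=10: queue=[B,E,F,D,C] q_used=0 → run B
t=11: queue=[B,E,F,D,C] q_used=1 → run B
t=12: queue=[B,E,F,D,C] q_used=2 → run B
t=13: queue=[E,F,D,C,B] q_used=0 → run E
t=14: queue=[E,F,D,C,B] q_used=1 → run E
t=15: queue=[E,F,D,C,B] q_used=2 → run E
t=16: queue=[F,D,C,B,E] q_used=0 → run F
t=17: queue=[F,D,C,B,E] q_used=1 → run F
t=18: queue=[F,D,C,B,E] q_used=2 → run F
t=19: queue=[D,C,B,E,F] q_used=0 → run D
t=20: queue=[D,C,B,E,F] q_used=1 → run D
t=21: queue=[D,C,B,E,F] q_used=2 → run D
t=22: queue=[C,B,E,F,D] q_used=0 → run C
t=23: queue=[B,E,F,D] q_used=0 → run B
t=24: queue=[B,E,F,D] q_used=1 → run B
t=25: queue=[B,E,F,D] q_used=2 → run B
t=26: queue=[E,F,D] q_used=0 → run E
t=27: queue=[E,F,D] q_used=1 → run E
t=28: queue=[F,D] q_used=0 → run F
t=29: queue=[F,D] q_used=1 → run F
t=30: queue=[D] q_used=0 → run D
t=31: queue=[D] q_used=1 → run D
t=32: queue=[D] q_used=2 → run D
t=33: queue=[D] q_used=0 → run D
t=34: (idle)
t=35: (idle)
t=36: (idle)
t=37: (idle)
t=38: (idle)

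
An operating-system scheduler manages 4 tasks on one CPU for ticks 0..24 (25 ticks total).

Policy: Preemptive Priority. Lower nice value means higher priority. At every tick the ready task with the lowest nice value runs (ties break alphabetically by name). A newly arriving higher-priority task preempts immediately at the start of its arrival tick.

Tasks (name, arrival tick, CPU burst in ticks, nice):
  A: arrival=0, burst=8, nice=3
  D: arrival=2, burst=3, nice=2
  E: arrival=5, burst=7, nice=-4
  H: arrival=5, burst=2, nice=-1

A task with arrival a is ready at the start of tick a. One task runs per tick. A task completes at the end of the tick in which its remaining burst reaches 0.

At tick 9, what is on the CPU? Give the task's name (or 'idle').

running at tick 9 = E

t=0: ready={A} → run A
t=1: ready={A} → run A
t=2: ready={A,D} → run D
t=3: ready={A,D} → run D
t=4: ready={A,D} → run D
t=5: ready={A,E,H} → run E
t=6: ready={A,E,H} → run E
t=7: ready={A,E,H} → run E
t=8: ready={A,E,H} → run E
t=9: ready={A,E,H} → run E
t=10: ready={A,E,H} → run E
t=11: ready={A,E,H} → run E
t=12: ready={A,H} → run H
t=13: ready={A,H} → run H
t=14: ready={A} → run A
t=15: ready={A} → run A
t=16: ready={A} → run A
t=17: ready={A} → run A
t=18: ready={A} → run A
t=19: ready={A} → run A
t=20: (idle)
t=21: (idle)
t=22: (idle)
t=23: (idle)
t=24: (idle)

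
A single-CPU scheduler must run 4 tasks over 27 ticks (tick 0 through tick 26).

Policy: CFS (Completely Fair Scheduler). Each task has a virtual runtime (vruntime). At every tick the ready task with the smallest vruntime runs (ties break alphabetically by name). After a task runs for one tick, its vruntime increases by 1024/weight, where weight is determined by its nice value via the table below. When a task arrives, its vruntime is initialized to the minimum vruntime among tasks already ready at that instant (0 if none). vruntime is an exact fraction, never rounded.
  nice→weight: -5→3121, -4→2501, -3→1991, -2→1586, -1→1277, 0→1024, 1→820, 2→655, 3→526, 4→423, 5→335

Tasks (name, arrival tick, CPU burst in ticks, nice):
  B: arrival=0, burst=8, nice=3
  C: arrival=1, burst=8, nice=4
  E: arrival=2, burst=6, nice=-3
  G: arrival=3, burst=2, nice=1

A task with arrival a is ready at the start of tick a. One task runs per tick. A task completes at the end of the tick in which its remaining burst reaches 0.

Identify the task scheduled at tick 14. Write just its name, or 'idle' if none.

t=0: vr[B=0] → run B
t=1: vr[B=512/263 C=512/263] → run B
t=2: vr[B=1024/263 C=512/263 E=512/263] → run C
t=3: vr[B=1024/263 C=485888/111249 E=512/263 G=512/263] → run E
t=4: vr[B=1024/263 C=485888/111249 E=1288704/523633 G=512/263] → run G
t=5: vr[B=1024/263 C=485888/111249 E=1288704/523633 G=172288/53915] → run E
t=6: vr[B=1024/263 C=485888/111249 E=1558016/523633 G=172288/53915] → run E
t=7: vr[B=1024/263 C=485888/111249 E=1827328/523633 G=172288/53915] → run G
t=8: vr[B=1024/263 C=485888/111249 E=1827328/523633] → run E
t=9: vr[B=1024/263 C=485888/111249 E=2096640/523633] → run B
t=10: vr[B=1536/263 C=485888/111249 E=2096640/523633] → run E
t=11: vr[B=1536/263 C=485888/111249 E=2365952/523633] → run C
t=12: vr[B=1536/263 C=755200/111249 E=2365952/523633] → run E
t=13: vr[B=1536/263 C=755200/111249] → run B
t=14: vr[B=2048/263 C=755200/111249] → run C
t=15: vr[B=2048/263 C=341504/37083] → run B
t=16: vr[B=2560/263 C=341504/37083] → run C
t=17: vr[B=2560/263 C=1293824/111249] → run B
t=18: vr[B=3072/263 C=1293824/111249] → run C
t=19: vr[B=3072/263 C=1563136/111249] → run B
t=20: vr[B=3584/263 C=1563136/111249] → run B
t=21: vr[C=1563136/111249] → run C
t=22: vr[C=610816/37083] → run C
t=23: vr[C=2101760/111249] → run C
t=24: (idle)
t=25: (idle)
t=26: (idle)

running at tick 14 = C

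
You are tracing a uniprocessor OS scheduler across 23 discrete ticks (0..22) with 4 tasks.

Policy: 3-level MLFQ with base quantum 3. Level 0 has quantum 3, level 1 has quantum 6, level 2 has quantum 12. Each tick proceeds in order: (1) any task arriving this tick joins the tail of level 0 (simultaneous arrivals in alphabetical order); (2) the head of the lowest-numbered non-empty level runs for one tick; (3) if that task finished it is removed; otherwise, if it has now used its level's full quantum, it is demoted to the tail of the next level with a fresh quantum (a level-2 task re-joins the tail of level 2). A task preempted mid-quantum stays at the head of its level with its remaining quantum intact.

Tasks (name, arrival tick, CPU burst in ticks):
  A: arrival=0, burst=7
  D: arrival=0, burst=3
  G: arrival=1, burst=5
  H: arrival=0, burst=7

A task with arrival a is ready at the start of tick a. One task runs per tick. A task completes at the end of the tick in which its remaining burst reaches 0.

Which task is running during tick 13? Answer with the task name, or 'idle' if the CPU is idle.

running at tick 13 = A

t=0: L0/L1/L2 = ADH/-/- → run A
t=1: L0/L1/L2 = ADHG/-/- → run A
t=2: L0/L1/L2 = ADHG/-/- → run A
t=3: L0/L1/L2 = DHG/A/- → run D
t=4: L0/L1/L2 = DHG/A/- → run D
t=5: L0/L1/L2 = DHG/A/- → run D
t=6: L0/L1/L2 = HG/A/- → run H
t=7: L0/L1/L2 = HG/A/- → run H
t=8: L0/L1/L2 = HG/A/- → run H
t=9: L0/L1/L2 = G/AH/- → run G
t=10: L0/L1/L2 = G/AH/- → run G
t=11: L0/L1/L2 = G/AH/- → run G
t=12: L0/L1/L2 = -/AHG/- → run A
t=13: L0/L1/L2 = -/AHG/- → run A
t=14: L0/L1/L2 = -/AHG/- → run A
t=15: L0/L1/L2 = -/AHG/- → run A
t=16: L0/L1/L2 = -/HG/- → run H
t=17: L0/L1/L2 = -/HG/- → run H
t=18: L0/L1/L2 = -/HG/- → run H
t=19: L0/L1/L2 = -/HG/- → run H
t=20: L0/L1/L2 = -/G/- → run G
t=21: L0/L1/L2 = -/G/- → run G
t=22: (idle)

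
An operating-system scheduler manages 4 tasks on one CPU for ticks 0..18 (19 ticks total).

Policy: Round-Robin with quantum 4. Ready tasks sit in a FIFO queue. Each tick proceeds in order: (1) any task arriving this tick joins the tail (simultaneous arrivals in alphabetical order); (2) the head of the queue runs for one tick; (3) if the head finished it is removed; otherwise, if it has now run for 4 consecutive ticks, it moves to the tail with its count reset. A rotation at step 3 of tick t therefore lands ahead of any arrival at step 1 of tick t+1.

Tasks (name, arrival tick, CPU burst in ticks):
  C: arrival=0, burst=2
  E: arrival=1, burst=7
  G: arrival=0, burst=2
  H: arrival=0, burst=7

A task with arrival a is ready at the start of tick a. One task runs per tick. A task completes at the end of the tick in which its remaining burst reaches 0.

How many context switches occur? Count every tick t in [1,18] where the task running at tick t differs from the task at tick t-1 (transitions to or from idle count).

t=0: queue=[C,G,H] q_used=0 → run C
t=1: queue=[C,G,H,E] q_used=1 → run C
t=2: queue=[G,H,E] q_used=0 → run G
t=3: queue=[G,H,E] q_used=1 → run G
t=4: queue=[H,E] q_used=0 → run H
t=5: queue=[H,E] q_used=1 → run H
t=6: queue=[H,E] q_used=2 → run H
t=7: queue=[H,E] q_used=3 → run H
t=8: queue=[E,H] q_used=0 → run E
t=9: queue=[E,H] q_used=1 → run E
t=10: queue=[E,H] q_used=2 → run E
t=11: queue=[E,H] q_used=3 → run E
t=12: queue=[H,E] q_used=0 → run H
t=13: queue=[H,E] q_used=1 → run H
t=14: queue=[H,E] q_used=2 → run H
t=15: queue=[E] q_used=0 → run E
t=16: queue=[E] q_used=1 → run E
t=17: queue=[E] q_used=2 → run E
t=18: (idle)

context switches = 6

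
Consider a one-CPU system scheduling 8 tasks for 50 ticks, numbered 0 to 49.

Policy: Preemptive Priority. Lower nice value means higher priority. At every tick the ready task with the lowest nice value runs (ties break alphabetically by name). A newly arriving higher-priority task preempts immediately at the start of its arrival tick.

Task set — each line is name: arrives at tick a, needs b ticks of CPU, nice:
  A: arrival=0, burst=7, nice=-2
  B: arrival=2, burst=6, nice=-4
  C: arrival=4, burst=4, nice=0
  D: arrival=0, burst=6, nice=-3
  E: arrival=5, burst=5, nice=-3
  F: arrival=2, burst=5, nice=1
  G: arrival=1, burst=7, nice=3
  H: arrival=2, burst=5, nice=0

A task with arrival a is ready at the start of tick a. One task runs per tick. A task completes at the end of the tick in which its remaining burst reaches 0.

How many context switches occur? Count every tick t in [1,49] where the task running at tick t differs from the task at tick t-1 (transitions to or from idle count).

context switches = 9

t=0: ready={A,D} → run D
t=1: ready={A,D,G} → run D
t=2: ready={A,B,D,F,G,H} → run B
t=3: ready={A,B,D,F,G,H} → run B
t=4: ready={A,B,C,D,F,G,H} → run B
t=5: ready={A,B,C,D,E,F,G,H} → run B
t=6: ready={A,B,C,D,E,F,G,H} → run B
t=7: ready={A,B,C,D,E,F,G,H} → run B
t=8: ready={A,C,D,E,F,G,H} → run D
t=9: ready={A,C,D,E,F,G,H} → run D
t=10: ready={A,C,D,E,F,G,H} → run D
t=11: ready={A,C,D,E,F,G,H} → run D
t=12: ready={A,C,E,F,G,H} → run E
t=13: ready={A,C,E,F,G,H} → run E
t=14: ready={A,C,E,F,G,H} → run E
t=15: ready={A,C,E,F,G,H} → run E
t=16: ready={A,C,E,F,G,H} → run E
t=17: ready={A,C,F,G,H} → run A
t=18: ready={A,C,F,G,H} → run A
t=19: ready={A,C,F,G,H} → run A
t=20: ready={A,C,F,G,H} → run A
t=21: ready={A,C,F,G,H} → run A
t=22: ready={A,C,F,G,H} → run A
t=23: ready={A,C,F,G,H} → run A
t=24: ready={C,F,G,H} → run C
t=25: ready={C,F,G,H} → run C
t=26: ready={C,F,G,H} → run C
t=27: ready={C,F,G,H} → run C
t=28: ready={F,G,H} → run H
t=29: ready={F,G,H} → run H
t=30: ready={F,G,H} → run H
t=31: ready={F,G,H} → run H
t=32: ready={F,G,H} → run H
t=33: ready={F,G} → run F
t=34: ready={F,G} → run F
t=35: ready={F,G} → run F
t=36: ready={F,G} → run F
t=37: ready={F,G} → run F
t=38: ready={G} → run G
t=39: ready={G} → run G
t=40: ready={G} → run G
t=41: ready={G} → run G
t=42: ready={G} → run G
t=43: ready={G} → run G
t=44: ready={G} → run G
t=45: (idle)
t=46: (idle)
t=47: (idle)
t=48: (idle)
t=49: (idle)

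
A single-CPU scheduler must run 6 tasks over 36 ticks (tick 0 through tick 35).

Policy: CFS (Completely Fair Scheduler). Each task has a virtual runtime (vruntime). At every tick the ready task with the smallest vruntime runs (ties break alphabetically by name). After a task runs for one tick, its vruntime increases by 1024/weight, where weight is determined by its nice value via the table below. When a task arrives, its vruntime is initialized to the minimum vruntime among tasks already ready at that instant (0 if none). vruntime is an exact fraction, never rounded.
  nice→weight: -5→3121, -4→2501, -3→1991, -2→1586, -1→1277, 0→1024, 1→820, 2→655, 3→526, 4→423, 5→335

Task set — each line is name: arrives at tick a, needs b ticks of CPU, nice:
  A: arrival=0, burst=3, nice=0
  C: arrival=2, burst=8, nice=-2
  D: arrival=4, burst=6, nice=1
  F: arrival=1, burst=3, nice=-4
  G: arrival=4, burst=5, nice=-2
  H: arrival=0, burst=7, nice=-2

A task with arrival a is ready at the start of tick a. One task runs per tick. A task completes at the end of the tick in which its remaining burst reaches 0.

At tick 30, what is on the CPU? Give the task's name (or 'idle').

t=0: vr[A=0 H=0] → run A
t=1: vr[A=1 F=0 H=0] → run F
t=2: vr[A=1 C=0 F=1024/2501 H=0] → run C
t=3: vr[A=1 C=512/793 F=1024/2501 H=0] → run H
t=4: vr[A=1 C=512/793 D=1024/2501 F=1024/2501 G=1024/2501 H=512/793] → run D
t=5: vr[A=1 C=512/793 D=20736/12505 F=1024/2501 G=1024/2501 H=512/793] → run F
t=6: vr[A=1 C=512/793 D=20736/12505 F=2048/2501 G=1024/2501 H=512/793] → run G
t=7: vr[A=1 C=512/793 D=20736/12505 F=2048/2501 G=34304/32513 H=512/793] → run C
t=8: vr[A=1 C=1024/793 D=20736/12505 F=2048/2501 G=34304/32513 H=512/793] → run H
t=9: vr[A=1 C=1024/793 D=20736/12505 F=2048/2501 G=34304/32513 H=1024/793] → run F
t=10: vr[A=1 C=1024/793 D=20736/12505 G=34304/32513 H=1024/793] → run A
t=11: vr[A=2 C=1024/793 D=20736/12505 G=34304/32513 H=1024/793] → run G
t=12: vr[A=2 C=1024/793 D=20736/12505 G=55296/32513 H=1024/793] → run C
t=13: vr[A=2 C=1536/793 D=20736/12505 G=55296/32513 H=1024/793] → run H
t=14: vr[A=2 C=1536/793 D=20736/12505 G=55296/32513 H=1536/793] → run D
t=15: vr[A=2 C=1536/793 D=36352/12505 G=55296/32513 H=1536/793] → run G
t=16: vr[A=2 C=1536/793 D=36352/12505 G=76288/32513 H=1536/793] → run C
t=17: vr[A=2 C=2048/793 D=36352/12505 G=76288/32513 H=1536/793] → run H
t=18: vr[A=2 C=2048/793 D=36352/12505 G=76288/32513 H=2048/793] → run A
t=19: vr[C=2048/793 D=36352/12505 G=76288/32513 H=2048/793] → run G
t=20: vr[C=2048/793 D=36352/12505 G=97280/32513 H=2048/793] → run C
t=21: vr[C=2560/793 D=36352/12505 G=97280/32513 H=2048/793] → run H
t=22: vr[C=2560/793 D=36352/12505 G=97280/32513 H=2560/793] → run D
t=23: vr[C=2560/793 D=51968/12505 G=97280/32513 H=2560/793] → run G
t=24: vr[C=2560/793 D=51968/12505 H=2560/793] → run C
t=25: vr[C=3072/793 D=51968/12505 H=2560/793] → run H
t=26: vr[C=3072/793 D=51968/12505 H=3072/793] → run C
t=27: vr[C=3584/793 D=51968/12505 H=3072/793] → run H
t=28: vr[C=3584/793 D=51968/12505] → run D
t=29: vr[C=3584/793 D=67584/12505] → run C
t=30: vr[D=67584/12505] → run D
t=31: vr[D=16640/2501] → run D
t=32: (idle)
t=33: (idle)
t=34: (idle)
t=35: (idle)

running at tick 30 = D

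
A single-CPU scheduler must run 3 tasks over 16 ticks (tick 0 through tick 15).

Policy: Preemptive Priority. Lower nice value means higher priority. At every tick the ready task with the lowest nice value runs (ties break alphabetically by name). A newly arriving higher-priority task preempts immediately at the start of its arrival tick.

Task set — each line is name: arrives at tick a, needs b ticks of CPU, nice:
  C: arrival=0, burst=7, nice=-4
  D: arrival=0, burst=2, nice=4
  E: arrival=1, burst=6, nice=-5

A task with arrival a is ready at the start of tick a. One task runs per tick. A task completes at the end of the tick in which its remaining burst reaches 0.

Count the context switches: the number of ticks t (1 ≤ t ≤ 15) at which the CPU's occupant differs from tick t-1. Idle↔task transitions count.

context switches = 4

t=0: ready={C,D} → run C
t=1: ready={C,D,E} → run E
t=2: ready={C,D,E} → run E
t=3: ready={C,D,E} → run E
t=4: ready={C,D,E} → run E
t=5: ready={C,D,E} → run E
t=6: ready={C,D,E} → run E
t=7: ready={C,D} → run C
t=8: ready={C,D} → run C
t=9: ready={C,D} → run C
t=10: ready={C,D} → run C
t=11: ready={C,D} → run C
t=12: ready={C,D} → run C
t=13: ready={D} → run D
t=14: ready={D} → run D
t=15: (idle)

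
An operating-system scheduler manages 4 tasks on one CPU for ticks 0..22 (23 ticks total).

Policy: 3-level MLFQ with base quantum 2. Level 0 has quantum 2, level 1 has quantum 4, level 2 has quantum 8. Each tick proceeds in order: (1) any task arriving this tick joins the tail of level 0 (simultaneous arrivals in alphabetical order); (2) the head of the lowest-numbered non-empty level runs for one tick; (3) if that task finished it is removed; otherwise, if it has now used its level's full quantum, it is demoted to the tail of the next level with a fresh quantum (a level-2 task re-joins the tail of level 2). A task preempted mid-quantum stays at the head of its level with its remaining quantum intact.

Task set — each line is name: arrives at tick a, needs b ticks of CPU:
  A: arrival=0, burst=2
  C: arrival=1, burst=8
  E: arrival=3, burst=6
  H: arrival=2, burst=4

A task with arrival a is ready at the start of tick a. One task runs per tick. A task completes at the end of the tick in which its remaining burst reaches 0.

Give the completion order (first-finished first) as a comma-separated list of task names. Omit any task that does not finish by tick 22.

completion order = A, H, E, C

t=0: L0/L1/L2 = A/-/- → run A
t=1: L0/L1/L2 = AC/-/- → run A
t=2: L0/L1/L2 = CH/-/- → run C
t=3: L0/L1/L2 = CHE/-/- → run C
t=4: L0/L1/L2 = HE/C/- → run H
t=5: L0/L1/L2 = HE/C/- → run H
t=6: L0/L1/L2 = E/CH/- → run E
t=7: L0/L1/L2 = E/CH/- → run E
t=8: L0/L1/L2 = -/CHE/- → run C
t=9: L0/L1/L2 = -/CHE/- → run C
t=10: L0/L1/L2 = -/CHE/- → run C
t=11: L0/L1/L2 = -/CHE/- → run C
t=12: L0/L1/L2 = -/HE/C → run H
t=13: L0/L1/L2 = -/HE/C → run H
t=14: L0/L1/L2 = -/E/C → run E
t=15: L0/L1/L2 = -/E/C → run E
t=16: L0/L1/L2 = -/E/C → run E
t=17: L0/L1/L2 = -/E/C → run E
t=18: L0/L1/L2 = -/-/C → run C
t=19: L0/L1/L2 = -/-/C → run C
t=20: (idle)
t=21: (idle)
t=22: (idle)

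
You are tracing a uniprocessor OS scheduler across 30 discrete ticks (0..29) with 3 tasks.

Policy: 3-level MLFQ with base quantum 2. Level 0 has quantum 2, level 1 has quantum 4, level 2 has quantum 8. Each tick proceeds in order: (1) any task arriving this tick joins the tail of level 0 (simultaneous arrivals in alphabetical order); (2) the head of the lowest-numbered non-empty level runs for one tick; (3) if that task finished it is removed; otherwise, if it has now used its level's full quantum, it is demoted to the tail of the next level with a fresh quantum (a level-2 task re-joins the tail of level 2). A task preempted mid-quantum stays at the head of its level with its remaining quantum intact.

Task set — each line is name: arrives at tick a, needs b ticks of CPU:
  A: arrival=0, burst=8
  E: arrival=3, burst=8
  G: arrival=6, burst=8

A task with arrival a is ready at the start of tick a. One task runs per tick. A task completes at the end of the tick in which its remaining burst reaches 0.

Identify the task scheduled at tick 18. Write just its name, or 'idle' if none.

t=0: L0/L1/L2 = A/-/- → run A
t=1: L0/L1/L2 = A/-/- → run A
t=2: L0/L1/L2 = -/A/- → run A
t=3: L0/L1/L2 = E/A/- → run E
t=4: L0/L1/L2 = E/A/- → run E
t=5: L0/L1/L2 = -/AE/- → run A
t=6: L0/L1/L2 = G/AE/- → run G
t=7: L0/L1/L2 = G/AE/- → run G
t=8: L0/L1/L2 = -/AEG/- → run A
t=9: L0/L1/L2 = -/AEG/- → run A
t=10: L0/L1/L2 = -/EG/A → run E
t=11: L0/L1/L2 = -/EG/A → run E
t=12: L0/L1/L2 = -/EG/A → run E
t=13: L0/L1/L2 = -/EG/A → run E
t=14: L0/L1/L2 = -/G/AE → run G
t=15: L0/L1/L2 = -/G/AE → run G
t=16: L0/L1/L2 = -/G/AE → run G
t=17: L0/L1/L2 = -/G/AE → run G
t=18: L0/L1/L2 = -/-/AEG → run A
t=19: L0/L1/L2 = -/-/AEG → run A
t=20: L0/L1/L2 = -/-/EG → run E
t=21: L0/L1/L2 = -/-/EG → run E
t=22: L0/L1/L2 = -/-/G → run G
t=23: L0/L1/L2 = -/-/G → run G
t=24: (idle)
t=25: (idle)
t=26: (idle)
t=27: (idle)
t=28: (idle)
t=29: (idle)

running at tick 18 = A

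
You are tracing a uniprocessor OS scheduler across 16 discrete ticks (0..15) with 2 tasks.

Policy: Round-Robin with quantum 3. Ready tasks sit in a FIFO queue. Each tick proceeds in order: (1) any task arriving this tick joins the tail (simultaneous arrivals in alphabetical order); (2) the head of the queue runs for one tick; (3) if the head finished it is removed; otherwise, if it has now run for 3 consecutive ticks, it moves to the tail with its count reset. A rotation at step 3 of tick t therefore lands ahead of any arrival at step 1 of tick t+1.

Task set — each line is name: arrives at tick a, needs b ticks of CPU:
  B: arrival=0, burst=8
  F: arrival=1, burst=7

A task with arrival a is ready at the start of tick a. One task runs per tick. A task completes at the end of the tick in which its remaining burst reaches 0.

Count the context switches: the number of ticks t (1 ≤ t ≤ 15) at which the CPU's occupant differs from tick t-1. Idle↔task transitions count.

context switches = 6

t=0: queue=[B] q_used=0 → run B
t=1: queue=[B,F] q_used=1 → run B
t=2: queue=[B,F] q_used=2 → run B
t=3: queue=[F,B] q_used=0 → run F
t=4: queue=[F,B] q_used=1 → run F
t=5: queue=[F,B] q_used=2 → run F
t=6: queue=[B,F] q_used=0 → run B
t=7: queue=[B,F] q_used=1 → run B
t=8: queue=[B,F] q_used=2 → run B
t=9: queue=[F,B] q_used=0 → run F
t=10: queue=[F,B] q_used=1 → run F
t=11: queue=[F,B] q_used=2 → run F
t=12: queue=[B,F] q_used=0 → run B
t=13: queue=[B,F] q_used=1 → run B
t=14: queue=[F] q_used=0 → run F
t=15: (idle)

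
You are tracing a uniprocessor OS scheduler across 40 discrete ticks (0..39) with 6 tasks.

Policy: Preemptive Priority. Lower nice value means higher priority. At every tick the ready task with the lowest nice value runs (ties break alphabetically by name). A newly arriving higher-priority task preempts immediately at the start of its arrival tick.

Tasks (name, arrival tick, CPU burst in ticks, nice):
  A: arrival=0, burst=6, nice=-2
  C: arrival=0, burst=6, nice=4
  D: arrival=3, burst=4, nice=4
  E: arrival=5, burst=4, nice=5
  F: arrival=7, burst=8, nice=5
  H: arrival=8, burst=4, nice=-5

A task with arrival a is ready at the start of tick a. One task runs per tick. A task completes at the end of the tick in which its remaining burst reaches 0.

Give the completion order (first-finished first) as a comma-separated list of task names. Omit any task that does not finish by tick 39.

completion order = A, H, C, D, E, F

t=0: ready={A,C} → run A
t=1: ready={A,C} → run A
t=2: ready={A,C} → run A
t=3: ready={A,C,D} → run A
t=4: ready={A,C,D} → run A
t=5: ready={A,C,D,E} → run A
t=6: ready={C,D,E} → run C
t=7: ready={C,D,E,F} → run C
t=8: ready={C,D,E,F,H} → run H
t=9: ready={C,D,E,F,H} → run H
t=10: ready={C,D,E,F,H} → run H
t=11: ready={C,D,E,F,H} → run H
t=12: ready={C,D,E,F} → run C
t=13: ready={C,D,E,F} → run C
t=14: ready={C,D,E,F} → run C
t=15: ready={C,D,E,F} → run C
t=16: ready={D,E,F} → run D
t=17: ready={D,E,F} → run D
t=18: ready={D,E,F} → run D
t=19: ready={D,E,F} → run D
t=20: ready={E,F} → run E
t=21: ready={E,F} → run E
t=22: ready={E,F} → run E
t=23: ready={E,F} → run E
t=24: ready={F} → run F
t=25: ready={F} → run F
t=26: ready={F} → run F
t=27: ready={F} → run F
t=28: ready={F} → run F
t=29: ready={F} → run F
t=30: ready={F} → run F
t=31: ready={F} → run F
t=32: (idle)
t=33: (idle)
t=34: (idle)
t=35: (idle)
t=36: (idle)
t=37: (idle)
t=38: (idle)
t=39: (idle)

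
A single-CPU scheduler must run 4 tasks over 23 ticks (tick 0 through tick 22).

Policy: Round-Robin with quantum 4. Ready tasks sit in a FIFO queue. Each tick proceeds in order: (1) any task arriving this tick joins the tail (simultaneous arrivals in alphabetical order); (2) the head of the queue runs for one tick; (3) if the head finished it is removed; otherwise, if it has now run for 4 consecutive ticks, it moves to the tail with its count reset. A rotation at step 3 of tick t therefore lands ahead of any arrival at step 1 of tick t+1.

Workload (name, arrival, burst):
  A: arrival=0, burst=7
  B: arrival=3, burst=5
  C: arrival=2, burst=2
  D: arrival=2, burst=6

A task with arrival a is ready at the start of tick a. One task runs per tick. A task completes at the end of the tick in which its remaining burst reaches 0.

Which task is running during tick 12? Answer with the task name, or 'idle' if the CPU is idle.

t=0: queue=[A] q_used=0 → run A
t=1: queue=[A] q_used=1 → run A
t=2: queue=[A,C,D] q_used=2 → run A
t=3: queue=[A,C,D,B] q_used=3 → run A
t=4: queue=[C,D,B,A] q_used=0 → run C
t=5: queue=[C,D,B,A] q_used=1 → run C
t=6: queue=[D,B,A] q_used=0 → run D
t=7: queue=[D,B,A] q_used=1 → run D
t=8: queue=[D,B,A] q_used=2 → run D
t=9: queue=[D,B,A] q_used=3 → run D
t=10: queue=[B,A,D] q_used=0 → run B
t=11: queue=[B,A,D] q_used=1 → run B
t=12: queue=[B,A,D] q_used=2 → run B
t=13: queue=[B,A,D] q_used=3 → run B
t=14: queue=[A,D,B] q_used=0 → run A
t=15: queue=[A,D,B] q_used=1 → run A
t=16: queue=[A,D,B] q_used=2 → run A
t=17: queue=[D,B] q_used=0 → run D
t=18: queue=[D,B] q_used=1 → run D
t=19: queue=[B] q_used=0 → run B
t=20: (idle)
t=21: (idle)
t=22: (idle)

running at tick 12 = B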